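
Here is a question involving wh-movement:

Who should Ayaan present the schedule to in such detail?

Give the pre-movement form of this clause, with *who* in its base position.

'who' is the object of the preposition 'to' (recipient of 'present'). It moves to the left edge, and the trace sits right after 'to':
Who should Ayaan present the schedule to ___ in such detail?

Ayaan should present the schedule to who in such detail.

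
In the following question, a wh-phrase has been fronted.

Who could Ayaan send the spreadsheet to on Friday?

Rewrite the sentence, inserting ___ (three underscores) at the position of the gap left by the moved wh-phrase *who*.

Pre-movement form: Ayaan could send the spreadsheet to who on Friday.
'who' is the object of the preposition 'to' (recipient of 'send'). The gap is right after 'to'.

Who could Ayaan send the spreadsheet to ___ on Friday?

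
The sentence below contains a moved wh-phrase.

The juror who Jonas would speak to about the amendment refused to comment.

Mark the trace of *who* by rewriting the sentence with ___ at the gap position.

The filler 'who' is interpreted as the object of the preposition 'to'. The gap is right after 'to'.

The juror who Jonas would speak to ___ about the amendment refused to comment.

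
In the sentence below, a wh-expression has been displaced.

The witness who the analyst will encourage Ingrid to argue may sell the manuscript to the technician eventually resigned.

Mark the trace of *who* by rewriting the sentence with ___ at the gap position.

The witness who the analyst will encourage Ingrid to argue ___ may sell the manuscript to the technician eventually resigned.

The filler 'who' is interpreted as the subject of the clause embedded under 'argue'. The gap is right after 'argue'.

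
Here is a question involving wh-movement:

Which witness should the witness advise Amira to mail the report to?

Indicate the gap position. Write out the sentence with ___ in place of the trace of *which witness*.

Which witness should the witness advise Amira to mail the report to ___?

Before movement: The witness should advise Amira to mail the report to which witness.
'which witness' functions as the object of the preposition 'to' (recipient of 'mail'). The gap is right after 'to'.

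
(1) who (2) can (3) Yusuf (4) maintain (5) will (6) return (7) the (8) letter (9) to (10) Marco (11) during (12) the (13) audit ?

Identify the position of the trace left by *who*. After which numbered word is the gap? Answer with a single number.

Underlying clause: Yusuf can maintain who will return the letter to Marco during the audit.
'who' functions as the subject of the clause embedded under 'maintain'. Wh-movement fronts it, leaving a gap right after 'maintain':
Who can Yusuf maintain ___ will return the letter to Marco during the audit?
'maintain' is word 4.

4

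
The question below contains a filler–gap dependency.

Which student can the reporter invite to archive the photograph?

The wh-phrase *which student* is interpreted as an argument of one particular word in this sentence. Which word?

Pre-movement form: The reporter can invite which student to archive the photograph.
The filler 'which student' is interpreted as the direct object of 'invite'. It moves to the left edge, and the trace sits right after 'invite':
Which student can the reporter invite ___ to archive the photograph?

invite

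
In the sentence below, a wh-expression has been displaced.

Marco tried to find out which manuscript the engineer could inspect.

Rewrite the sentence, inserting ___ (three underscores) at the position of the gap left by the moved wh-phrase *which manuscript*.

In situ: The engineer could inspect which manuscript.
The filler 'which manuscript' is interpreted as the direct object of 'inspect'. The gap is right after 'inspect'.

Marco tried to find out which manuscript the engineer could inspect ___.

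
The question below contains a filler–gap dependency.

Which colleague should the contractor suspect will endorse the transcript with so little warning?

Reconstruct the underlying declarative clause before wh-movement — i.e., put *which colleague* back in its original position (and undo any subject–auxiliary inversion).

The contractor should suspect which colleague will endorse the transcript with so little warning.

The filler 'which colleague' is interpreted as the subject of the clause embedded under 'suspect'. Wh-movement fronts it, leaving a gap right after 'suspect':
Which colleague should the contractor suspect ___ will endorse the transcript with so little warning?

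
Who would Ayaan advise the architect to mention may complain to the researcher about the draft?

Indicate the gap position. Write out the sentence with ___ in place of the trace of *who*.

Who would Ayaan advise the architect to mention ___ may complain to the researcher about the draft?

Underlying clause: Ayaan would advise the architect to mention who may complain to the researcher about the draft.
'who' is the subject of the clause embedded under 'mention'. The gap is right after 'mention'.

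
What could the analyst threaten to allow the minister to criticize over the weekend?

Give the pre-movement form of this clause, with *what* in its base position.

The filler 'what' is interpreted as the direct object of 'criticize'. It moves to the left edge, and the trace sits right after 'criticize':
What could the analyst threaten to allow the minister to criticize ___ over the weekend?

The analyst could threaten to allow the minister to criticize what over the weekend.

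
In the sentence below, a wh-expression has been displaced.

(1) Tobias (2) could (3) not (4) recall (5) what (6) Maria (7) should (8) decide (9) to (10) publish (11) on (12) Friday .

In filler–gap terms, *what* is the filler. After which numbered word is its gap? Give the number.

10

Underlying clause: Maria should decide to publish what on Friday.
The filler 'what' is interpreted as the direct object of 'publish'. Wh-movement fronts it, leaving a gap right after 'publish':
Tobias could not recall what Maria should decide to publish ___ on Friday.
'publish' is word 10.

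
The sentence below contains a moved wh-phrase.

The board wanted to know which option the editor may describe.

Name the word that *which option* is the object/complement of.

Pre-movement form: The editor may describe which option.
'which option' functions as the direct object of 'describe'. Wh-movement fronts it, leaving a gap right after 'describe':
The board wanted to know which option the editor may describe ___.

describe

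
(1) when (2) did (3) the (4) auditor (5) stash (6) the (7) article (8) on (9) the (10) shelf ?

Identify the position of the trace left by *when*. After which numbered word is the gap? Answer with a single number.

10

Pre-movement form: The auditor did stash the article on the shelf when.
'when' is the temporal adjunct. Fronting leaves a gap immediately after 'shelf':
When did the auditor stash the article on the shelf ___?
'shelf' is word 10.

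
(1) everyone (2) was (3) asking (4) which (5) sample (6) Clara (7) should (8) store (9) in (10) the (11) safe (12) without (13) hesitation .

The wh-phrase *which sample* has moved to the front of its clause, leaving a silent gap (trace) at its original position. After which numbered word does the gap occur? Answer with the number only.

In situ: Clara should store which sample in the safe without hesitation.
'which sample' functions as the direct object of 'store'. Fronting leaves a gap immediately after 'store':
Everyone was asking which sample Clara should store ___ in the safe without hesitation.
'store' is word 8.

8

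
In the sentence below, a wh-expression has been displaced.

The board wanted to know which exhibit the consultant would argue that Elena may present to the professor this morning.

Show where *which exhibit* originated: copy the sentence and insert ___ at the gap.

In situ: The consultant would argue that Elena may present which exhibit to the professor this morning.
'which exhibit' functions as the direct object of 'present'. The gap is right after 'present'.

The board wanted to know which exhibit the consultant would argue that Elena may present ___ to the professor this morning.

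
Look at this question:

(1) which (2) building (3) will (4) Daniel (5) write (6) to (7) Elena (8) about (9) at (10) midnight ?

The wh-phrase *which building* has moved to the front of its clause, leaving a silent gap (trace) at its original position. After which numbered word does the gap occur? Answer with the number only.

Before movement: Daniel will write to Elena about which building at midnight.
'which building' is the object of the preposition 'about'. Wh-movement fronts it, leaving a gap right after 'about':
Which building will Daniel write to Elena about ___ at midnight?
'about' is word 8.

8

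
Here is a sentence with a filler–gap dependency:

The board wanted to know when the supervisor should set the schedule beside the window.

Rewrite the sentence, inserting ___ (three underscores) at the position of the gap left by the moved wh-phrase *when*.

In situ: The supervisor should set the schedule beside the window when.
'when' functions as the temporal adjunct. The gap is right after 'window'.

The board wanted to know when the supervisor should set the schedule beside the window ___.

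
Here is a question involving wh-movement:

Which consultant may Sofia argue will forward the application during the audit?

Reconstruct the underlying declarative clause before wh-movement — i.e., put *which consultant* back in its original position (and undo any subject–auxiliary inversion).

Sofia may argue which consultant will forward the application during the audit.

'which consultant' is the subject of the clause embedded under 'argue'. Fronting leaves a gap immediately after 'argue':
Which consultant may Sofia argue ___ will forward the application during the audit?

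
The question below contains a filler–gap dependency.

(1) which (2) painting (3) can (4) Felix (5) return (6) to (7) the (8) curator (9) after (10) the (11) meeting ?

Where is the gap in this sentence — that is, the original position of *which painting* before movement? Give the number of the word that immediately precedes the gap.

In situ: Felix can return which painting to the curator after the meeting.
'which painting' functions as the direct object of 'return'. Wh-movement fronts it, leaving a gap right after 'return':
Which painting can Felix return ___ to the curator after the meeting?
'return' is word 5.

5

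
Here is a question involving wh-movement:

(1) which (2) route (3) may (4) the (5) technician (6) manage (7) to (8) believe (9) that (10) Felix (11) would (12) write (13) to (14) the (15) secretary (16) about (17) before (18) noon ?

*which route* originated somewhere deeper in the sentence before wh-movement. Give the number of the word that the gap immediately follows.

Underlying clause: The technician may manage to believe that Felix would write to the secretary about which route before noon.
'which route' is the object of the preposition 'about'. Wh-movement fronts it, leaving a gap right after 'about':
Which route may the technician manage to believe that Felix would write to the secretary about ___ before noon?
'about' is word 16.

16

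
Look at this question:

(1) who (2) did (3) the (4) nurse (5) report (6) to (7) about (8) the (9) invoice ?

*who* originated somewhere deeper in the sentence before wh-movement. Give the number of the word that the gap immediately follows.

Before movement: The nurse did report to who about the invoice.
'who' is the object of the preposition 'to'. It moves to the left edge, and the trace sits right after 'to':
Who did the nurse report to ___ about the invoice?
'to' is word 6.

6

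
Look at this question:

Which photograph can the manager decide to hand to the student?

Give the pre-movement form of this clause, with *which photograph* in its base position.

The manager can decide to hand which photograph to the student.

'which photograph' functions as the direct object of 'hand'. It moves to the left edge, and the trace sits right after 'hand':
Which photograph can the manager decide to hand ___ to the student?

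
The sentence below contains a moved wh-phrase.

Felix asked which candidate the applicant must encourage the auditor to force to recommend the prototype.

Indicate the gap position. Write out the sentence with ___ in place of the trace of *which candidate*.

Felix asked which candidate the applicant must encourage the auditor to force ___ to recommend the prototype.

Pre-movement form: The applicant must encourage the auditor to force which candidate to recommend the prototype.
'which candidate' functions as the direct object of 'force'. The gap is right after 'force'.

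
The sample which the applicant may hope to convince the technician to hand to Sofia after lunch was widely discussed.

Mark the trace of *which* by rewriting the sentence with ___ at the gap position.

The filler 'which' is interpreted as the direct object of 'hand'. The gap is right after 'hand'.

The sample which the applicant may hope to convince the technician to hand ___ to Sofia after lunch was widely discussed.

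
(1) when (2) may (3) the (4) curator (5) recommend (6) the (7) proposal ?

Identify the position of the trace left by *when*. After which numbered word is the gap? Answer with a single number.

7

Pre-movement form: The curator may recommend the proposal when.
'when' functions as the temporal adjunct. It moves to the left edge, and the trace sits right after 'proposal':
When may the curator recommend the proposal ___?
'proposal' is word 7.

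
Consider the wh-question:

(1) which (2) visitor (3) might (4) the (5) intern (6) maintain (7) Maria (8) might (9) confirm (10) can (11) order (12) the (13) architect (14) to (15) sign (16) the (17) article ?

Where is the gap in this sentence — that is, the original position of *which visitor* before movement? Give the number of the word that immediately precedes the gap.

Before movement: The intern might maintain Maria might confirm which visitor can order the architect to sign the article.
'which visitor' is the subject of the clause embedded under 'confirm'. Wh-movement fronts it, leaving a gap right after 'confirm':
Which visitor might the intern maintain Maria might confirm ___ can order the architect to sign the article?
'confirm' is word 9.

9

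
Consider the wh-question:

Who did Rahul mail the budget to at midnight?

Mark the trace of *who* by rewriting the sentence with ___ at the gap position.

In situ: Rahul did mail the budget to who at midnight.
The filler 'who' is interpreted as the object of the preposition 'to' (recipient of 'mail'). The gap is right after 'to'.

Who did Rahul mail the budget to ___ at midnight?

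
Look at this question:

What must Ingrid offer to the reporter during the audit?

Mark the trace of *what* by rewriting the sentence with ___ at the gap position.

Underlying clause: Ingrid must offer what to the reporter during the audit.
'what' functions as the direct object of 'offer'. The gap is right after 'offer'.

What must Ingrid offer ___ to the reporter during the audit?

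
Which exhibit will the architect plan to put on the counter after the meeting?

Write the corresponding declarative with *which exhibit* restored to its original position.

The filler 'which exhibit' is interpreted as the direct object of 'put'. Fronting leaves a gap immediately after 'put':
Which exhibit will the architect plan to put ___ on the counter after the meeting?

The architect will plan to put which exhibit on the counter after the meeting.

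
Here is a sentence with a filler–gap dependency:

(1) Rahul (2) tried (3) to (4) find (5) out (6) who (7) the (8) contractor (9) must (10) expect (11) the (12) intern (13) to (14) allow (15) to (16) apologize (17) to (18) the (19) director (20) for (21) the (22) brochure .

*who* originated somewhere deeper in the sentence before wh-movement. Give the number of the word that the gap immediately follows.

Before movement: The contractor must expect the intern to allow who to apologize to the director for the brochure.
'who' functions as the direct object of 'allow'. It moves to the left edge, and the trace sits right after 'allow':
Rahul tried to find out who the contractor must expect the intern to allow ___ to apologize to the director for the brochure.
'allow' is word 14.

14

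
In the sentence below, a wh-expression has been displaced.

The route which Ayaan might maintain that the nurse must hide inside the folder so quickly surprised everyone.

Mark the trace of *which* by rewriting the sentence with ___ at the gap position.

'which' functions as the direct object of 'hide'. The gap is right after 'hide'.

The route which Ayaan might maintain that the nurse must hide ___ inside the folder so quickly surprised everyone.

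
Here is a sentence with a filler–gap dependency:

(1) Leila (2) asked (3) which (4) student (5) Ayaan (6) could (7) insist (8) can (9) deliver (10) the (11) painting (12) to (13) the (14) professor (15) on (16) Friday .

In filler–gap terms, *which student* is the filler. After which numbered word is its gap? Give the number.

Underlying clause: Ayaan could insist which student can deliver the painting to the professor on Friday.
The filler 'which student' is interpreted as the subject of the clause embedded under 'insist'. Wh-movement fronts it, leaving a gap right after 'insist':
Leila asked which student Ayaan could insist ___ can deliver the painting to the professor on Friday.
'insist' is word 7.

7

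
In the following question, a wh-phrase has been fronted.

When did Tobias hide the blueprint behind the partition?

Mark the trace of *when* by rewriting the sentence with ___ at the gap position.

When did Tobias hide the blueprint behind the partition ___?

Before movement: Tobias did hide the blueprint behind the partition when.
'when' functions as the temporal adjunct. The gap is right after 'partition'.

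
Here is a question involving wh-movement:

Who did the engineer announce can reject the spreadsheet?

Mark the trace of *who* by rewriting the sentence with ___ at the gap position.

Who did the engineer announce ___ can reject the spreadsheet?

In situ: The engineer did announce who can reject the spreadsheet.
'who' is the subject of the clause embedded under 'announce'. The gap is right after 'announce'.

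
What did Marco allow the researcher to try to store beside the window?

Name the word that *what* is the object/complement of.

store

Underlying clause: Marco did allow the researcher to try to store what beside the window.
The filler 'what' is interpreted as the direct object of 'store'. Fronting leaves a gap immediately after 'store':
What did Marco allow the researcher to try to store ___ beside the window?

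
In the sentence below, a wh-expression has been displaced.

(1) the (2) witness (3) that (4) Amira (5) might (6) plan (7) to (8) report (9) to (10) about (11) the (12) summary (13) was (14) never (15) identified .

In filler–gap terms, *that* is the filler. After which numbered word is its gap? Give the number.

9

'that' is the object of the preposition 'to'. Wh-movement fronts it, leaving a gap right after 'to':
The witness that Amira might plan to report to ___ about the summary was never identified.
'to' is word 9.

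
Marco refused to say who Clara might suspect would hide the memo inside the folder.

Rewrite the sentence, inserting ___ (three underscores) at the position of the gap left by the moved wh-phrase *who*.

Marco refused to say who Clara might suspect ___ would hide the memo inside the folder.

Pre-movement form: Clara might suspect who would hide the memo inside the folder.
'who' is the subject of the clause embedded under 'suspect'. The gap is right after 'suspect'.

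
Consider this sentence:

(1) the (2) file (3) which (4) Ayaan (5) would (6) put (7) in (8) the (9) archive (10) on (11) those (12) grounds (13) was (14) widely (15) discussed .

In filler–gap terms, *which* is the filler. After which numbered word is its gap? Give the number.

'which' is the direct object of 'put'. It moves to the left edge, and the trace sits right after 'put':
The file which Ayaan would put ___ in the archive on those grounds was widely discussed.
'put' is word 6.

6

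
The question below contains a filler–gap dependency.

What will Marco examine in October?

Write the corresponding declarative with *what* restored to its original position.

'what' functions as the direct object of 'examine'. Fronting leaves a gap immediately after 'examine':
What will Marco examine ___ in October?

Marco will examine what in October.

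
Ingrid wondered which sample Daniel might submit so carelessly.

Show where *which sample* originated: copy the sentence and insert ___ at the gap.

Ingrid wondered which sample Daniel might submit ___ so carelessly.

Pre-movement form: Daniel might submit which sample so carelessly.
'which sample' functions as the direct object of 'submit'. The gap is right after 'submit'.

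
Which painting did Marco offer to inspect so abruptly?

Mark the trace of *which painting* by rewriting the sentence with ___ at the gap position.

Pre-movement form: Marco did offer to inspect which painting so abruptly.
'which painting' is the direct object of 'inspect'. The gap is right after 'inspect'.

Which painting did Marco offer to inspect ___ so abruptly?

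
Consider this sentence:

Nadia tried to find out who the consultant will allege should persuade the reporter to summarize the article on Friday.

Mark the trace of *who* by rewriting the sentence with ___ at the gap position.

Nadia tried to find out who the consultant will allege ___ should persuade the reporter to summarize the article on Friday.

Before movement: The consultant will allege who should persuade the reporter to summarize the article on Friday.
The filler 'who' is interpreted as the subject of the clause embedded under 'allege'. The gap is right after 'allege'.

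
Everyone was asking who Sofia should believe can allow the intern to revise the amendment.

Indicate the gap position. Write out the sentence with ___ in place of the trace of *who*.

Pre-movement form: Sofia should believe who can allow the intern to revise the amendment.
'who' is the subject of the clause embedded under 'believe'. The gap is right after 'believe'.

Everyone was asking who Sofia should believe ___ can allow the intern to revise the amendment.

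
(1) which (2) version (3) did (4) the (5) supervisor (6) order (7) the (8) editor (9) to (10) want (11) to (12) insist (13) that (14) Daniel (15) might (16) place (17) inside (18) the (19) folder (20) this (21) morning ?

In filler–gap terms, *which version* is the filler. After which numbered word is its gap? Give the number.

16

Pre-movement form: The supervisor did order the editor to want to insist that Daniel might place which version inside the folder this morning.
'which version' functions as the direct object of 'place'. It moves to the left edge, and the trace sits right after 'place':
Which version did the supervisor order the editor to want to insist that Daniel might place ___ inside the folder this morning?
'place' is word 16.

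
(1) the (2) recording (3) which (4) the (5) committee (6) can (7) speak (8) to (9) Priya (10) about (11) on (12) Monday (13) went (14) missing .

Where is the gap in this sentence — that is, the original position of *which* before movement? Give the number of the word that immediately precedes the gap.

The filler 'which' is interpreted as the object of the preposition 'about'. Wh-movement fronts it, leaving a gap right after 'about':
The recording which the committee can speak to Priya about ___ on Monday went missing.
'about' is word 10.

10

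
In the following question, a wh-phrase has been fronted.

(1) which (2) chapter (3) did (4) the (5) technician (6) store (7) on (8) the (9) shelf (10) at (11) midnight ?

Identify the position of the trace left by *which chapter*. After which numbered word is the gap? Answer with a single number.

Underlying clause: The technician did store which chapter on the shelf at midnight.
'which chapter' is the direct object of 'store'. Wh-movement fronts it, leaving a gap right after 'store':
Which chapter did the technician store ___ on the shelf at midnight?
'store' is word 6.

6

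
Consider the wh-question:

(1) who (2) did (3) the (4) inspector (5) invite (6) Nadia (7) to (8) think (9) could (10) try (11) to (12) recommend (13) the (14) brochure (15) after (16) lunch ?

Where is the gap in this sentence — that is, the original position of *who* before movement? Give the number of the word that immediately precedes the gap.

8

In situ: The inspector did invite Nadia to think who could try to recommend the brochure after lunch.
'who' functions as the subject of the clause embedded under 'think'. It moves to the left edge, and the trace sits right after 'think':
Who did the inspector invite Nadia to think ___ could try to recommend the brochure after lunch?
'think' is word 8.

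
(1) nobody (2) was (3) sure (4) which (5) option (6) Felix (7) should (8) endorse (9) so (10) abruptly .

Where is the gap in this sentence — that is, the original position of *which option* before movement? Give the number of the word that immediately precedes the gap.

8

Underlying clause: Felix should endorse which option so abruptly.
'which option' functions as the direct object of 'endorse'. Wh-movement fronts it, leaving a gap right after 'endorse':
Nobody was sure which option Felix should endorse ___ so abruptly.
'endorse' is word 8.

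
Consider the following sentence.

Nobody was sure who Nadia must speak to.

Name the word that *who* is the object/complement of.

to

Pre-movement form: Nadia must speak to who.
'who' is the object of the preposition 'to'. Wh-movement fronts it, leaving a gap right after 'to':
Nobody was sure who Nadia must speak to ___.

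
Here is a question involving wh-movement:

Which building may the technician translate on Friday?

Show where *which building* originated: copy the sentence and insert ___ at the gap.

In situ: The technician may translate which building on Friday.
'which building' functions as the direct object of 'translate'. The gap is right after 'translate'.

Which building may the technician translate ___ on Friday?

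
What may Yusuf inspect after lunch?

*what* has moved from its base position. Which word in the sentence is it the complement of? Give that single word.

inspect

Pre-movement form: Yusuf may inspect what after lunch.
'what' functions as the direct object of 'inspect'. Fronting leaves a gap immediately after 'inspect':
What may Yusuf inspect ___ after lunch?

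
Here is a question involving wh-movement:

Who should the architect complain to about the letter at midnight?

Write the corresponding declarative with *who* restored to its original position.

The filler 'who' is interpreted as the object of the preposition 'to'. Wh-movement fronts it, leaving a gap right after 'to':
Who should the architect complain to ___ about the letter at midnight?

The architect should complain to who about the letter at midnight.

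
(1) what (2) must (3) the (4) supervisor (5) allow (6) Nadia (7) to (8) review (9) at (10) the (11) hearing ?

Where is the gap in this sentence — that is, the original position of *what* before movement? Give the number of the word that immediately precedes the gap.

8

Underlying clause: The supervisor must allow Nadia to review what at the hearing.
The filler 'what' is interpreted as the direct object of 'review'. Wh-movement fronts it, leaving a gap right after 'review':
What must the supervisor allow Nadia to review ___ at the hearing?
'review' is word 8.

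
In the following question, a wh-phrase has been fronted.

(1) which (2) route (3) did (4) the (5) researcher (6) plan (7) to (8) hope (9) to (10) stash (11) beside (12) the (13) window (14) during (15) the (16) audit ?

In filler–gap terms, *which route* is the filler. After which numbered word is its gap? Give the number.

In situ: The researcher did plan to hope to stash which route beside the window during the audit.
'which route' functions as the direct object of 'stash'. Fronting leaves a gap immediately after 'stash':
Which route did the researcher plan to hope to stash ___ beside the window during the audit?
'stash' is word 10.

10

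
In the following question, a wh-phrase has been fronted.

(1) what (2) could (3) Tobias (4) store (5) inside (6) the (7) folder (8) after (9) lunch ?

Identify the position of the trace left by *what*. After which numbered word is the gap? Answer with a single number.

Before movement: Tobias could store what inside the folder after lunch.
'what' is the direct object of 'store'. It moves to the left edge, and the trace sits right after 'store':
What could Tobias store ___ inside the folder after lunch?
'store' is word 4.

4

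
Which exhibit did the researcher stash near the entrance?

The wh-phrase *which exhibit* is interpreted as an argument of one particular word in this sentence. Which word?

Before movement: The researcher did stash which exhibit near the entrance.
'which exhibit' is the direct object of 'stash'. Wh-movement fronts it, leaving a gap right after 'stash':
Which exhibit did the researcher stash ___ near the entrance?

stash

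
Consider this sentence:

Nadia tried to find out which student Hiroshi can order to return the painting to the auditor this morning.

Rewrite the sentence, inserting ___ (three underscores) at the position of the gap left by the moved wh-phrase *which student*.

Nadia tried to find out which student Hiroshi can order ___ to return the painting to the auditor this morning.

In situ: Hiroshi can order which student to return the painting to the auditor this morning.
The filler 'which student' is interpreted as the direct object of 'order'. The gap is right after 'order'.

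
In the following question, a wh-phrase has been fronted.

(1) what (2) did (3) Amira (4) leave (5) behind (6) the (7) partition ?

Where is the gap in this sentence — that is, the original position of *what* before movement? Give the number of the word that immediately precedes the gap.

Before movement: Amira did leave what behind the partition.
The filler 'what' is interpreted as the direct object of 'leave'. Wh-movement fronts it, leaving a gap right after 'leave':
What did Amira leave ___ behind the partition?
'leave' is word 4.

4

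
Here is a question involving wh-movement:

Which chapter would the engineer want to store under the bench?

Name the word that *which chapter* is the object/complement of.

Pre-movement form: The engineer would want to store which chapter under the bench.
'which chapter' is the direct object of 'store'. Wh-movement fronts it, leaving a gap right after 'store':
Which chapter would the engineer want to store ___ under the bench?

store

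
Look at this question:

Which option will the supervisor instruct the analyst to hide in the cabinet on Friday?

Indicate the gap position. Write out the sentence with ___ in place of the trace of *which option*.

In situ: The supervisor will instruct the analyst to hide which option in the cabinet on Friday.
'which option' is the direct object of 'hide'. The gap is right after 'hide'.

Which option will the supervisor instruct the analyst to hide ___ in the cabinet on Friday?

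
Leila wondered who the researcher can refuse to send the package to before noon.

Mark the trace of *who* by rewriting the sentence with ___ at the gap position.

Leila wondered who the researcher can refuse to send the package to ___ before noon.

In situ: The researcher can refuse to send the package to who before noon.
'who' is the object of the preposition 'to' (recipient of 'send'). The gap is right after 'to'.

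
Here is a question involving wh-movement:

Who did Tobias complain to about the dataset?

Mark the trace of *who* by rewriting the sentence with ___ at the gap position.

Who did Tobias complain to ___ about the dataset?

In situ: Tobias did complain to who about the dataset.
The filler 'who' is interpreted as the object of the preposition 'to'. The gap is right after 'to'.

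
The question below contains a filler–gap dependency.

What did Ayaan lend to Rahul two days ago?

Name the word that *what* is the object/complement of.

In situ: Ayaan did lend what to Rahul two days ago.
'what' is the direct object of 'lend'. Wh-movement fronts it, leaving a gap right after 'lend':
What did Ayaan lend ___ to Rahul two days ago?

lend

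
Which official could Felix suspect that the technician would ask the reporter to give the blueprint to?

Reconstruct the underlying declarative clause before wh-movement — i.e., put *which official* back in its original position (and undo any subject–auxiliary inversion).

'which official' is the object of the preposition 'to' (recipient of 'give'). Fronting leaves a gap immediately after 'to':
Which official could Felix suspect that the technician would ask the reporter to give the blueprint to ___?

Felix could suspect that the technician would ask the reporter to give the blueprint to which official.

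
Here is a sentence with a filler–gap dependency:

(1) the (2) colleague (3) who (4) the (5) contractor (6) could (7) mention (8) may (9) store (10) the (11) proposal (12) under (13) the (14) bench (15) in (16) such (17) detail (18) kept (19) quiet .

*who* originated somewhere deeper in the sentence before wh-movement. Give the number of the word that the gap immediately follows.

The filler 'who' is interpreted as the subject of the clause embedded under 'mention'. It moves to the left edge, and the trace sits right after 'mention':
The colleague who the contractor could mention ___ may store the proposal under the bench in such detail kept quiet.
'mention' is word 7.

7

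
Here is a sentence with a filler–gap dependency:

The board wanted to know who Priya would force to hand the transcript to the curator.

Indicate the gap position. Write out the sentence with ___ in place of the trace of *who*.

Underlying clause: Priya would force who to hand the transcript to the curator.
'who' is the direct object of 'force'. The gap is right after 'force'.

The board wanted to know who Priya would force ___ to hand the transcript to the curator.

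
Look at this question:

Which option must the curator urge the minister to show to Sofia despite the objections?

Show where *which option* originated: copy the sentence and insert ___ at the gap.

Underlying clause: The curator must urge the minister to show which option to Sofia despite the objections.
'which option' is the direct object of 'show'. The gap is right after 'show'.

Which option must the curator urge the minister to show ___ to Sofia despite the objections?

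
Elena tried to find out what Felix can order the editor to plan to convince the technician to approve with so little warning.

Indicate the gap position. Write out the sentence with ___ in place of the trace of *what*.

Before movement: Felix can order the editor to plan to convince the technician to approve what with so little warning.
'what' functions as the direct object of 'approve'. The gap is right after 'approve'.

Elena tried to find out what Felix can order the editor to plan to convince the technician to approve ___ with so little warning.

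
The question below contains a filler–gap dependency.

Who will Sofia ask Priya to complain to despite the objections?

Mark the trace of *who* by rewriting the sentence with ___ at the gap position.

Who will Sofia ask Priya to complain to ___ despite the objections?

In situ: Sofia will ask Priya to complain to who despite the objections.
'who' is the object of the preposition 'to'. The gap is right after 'to'.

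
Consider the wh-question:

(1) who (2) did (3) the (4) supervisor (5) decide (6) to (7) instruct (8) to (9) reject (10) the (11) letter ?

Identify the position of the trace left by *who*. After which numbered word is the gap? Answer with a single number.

7

Underlying clause: The supervisor did decide to instruct who to reject the letter.
'who' is the direct object of 'instruct'. Wh-movement fronts it, leaving a gap right after 'instruct':
Who did the supervisor decide to instruct ___ to reject the letter?
'instruct' is word 7.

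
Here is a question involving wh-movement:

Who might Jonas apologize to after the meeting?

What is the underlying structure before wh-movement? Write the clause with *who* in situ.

Jonas might apologize to who after the meeting.

'who' is the object of the preposition 'to'. Fronting leaves a gap immediately after 'to':
Who might Jonas apologize to ___ after the meeting?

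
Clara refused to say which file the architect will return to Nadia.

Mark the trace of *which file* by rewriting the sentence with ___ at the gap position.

Pre-movement form: The architect will return which file to Nadia.
The filler 'which file' is interpreted as the direct object of 'return'. The gap is right after 'return'.

Clara refused to say which file the architect will return ___ to Nadia.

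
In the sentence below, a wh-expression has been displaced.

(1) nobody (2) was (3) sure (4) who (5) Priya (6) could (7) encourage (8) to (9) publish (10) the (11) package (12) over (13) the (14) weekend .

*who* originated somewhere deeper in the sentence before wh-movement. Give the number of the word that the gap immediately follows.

Pre-movement form: Priya could encourage who to publish the package over the weekend.
The filler 'who' is interpreted as the direct object of 'encourage'. Wh-movement fronts it, leaving a gap right after 'encourage':
Nobody was sure who Priya could encourage ___ to publish the package over the weekend.
'encourage' is word 7.

7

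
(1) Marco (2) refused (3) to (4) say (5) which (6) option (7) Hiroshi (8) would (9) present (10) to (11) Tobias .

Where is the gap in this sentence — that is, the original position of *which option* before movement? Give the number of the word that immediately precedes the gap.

In situ: Hiroshi would present which option to Tobias.
'which option' is the direct object of 'present'. Wh-movement fronts it, leaving a gap right after 'present':
Marco refused to say which option Hiroshi would present ___ to Tobias.
'present' is word 9.

9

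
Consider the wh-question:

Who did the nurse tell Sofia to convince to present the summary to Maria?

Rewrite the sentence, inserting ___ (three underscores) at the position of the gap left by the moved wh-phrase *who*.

Who did the nurse tell Sofia to convince ___ to present the summary to Maria?

In situ: The nurse did tell Sofia to convince who to present the summary to Maria.
'who' functions as the direct object of 'convince'. The gap is right after 'convince'.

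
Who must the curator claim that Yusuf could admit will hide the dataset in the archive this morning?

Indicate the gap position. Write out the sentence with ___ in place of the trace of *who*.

Underlying clause: The curator must claim that Yusuf could admit who will hide the dataset in the archive this morning.
'who' is the subject of the clause embedded under 'admit'. The gap is right after 'admit'.

Who must the curator claim that Yusuf could admit ___ will hide the dataset in the archive this morning?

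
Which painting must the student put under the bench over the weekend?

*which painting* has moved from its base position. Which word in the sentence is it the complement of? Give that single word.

put

In situ: The student must put which painting under the bench over the weekend.
The filler 'which painting' is interpreted as the direct object of 'put'. Wh-movement fronts it, leaving a gap right after 'put':
Which painting must the student put ___ under the bench over the weekend?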